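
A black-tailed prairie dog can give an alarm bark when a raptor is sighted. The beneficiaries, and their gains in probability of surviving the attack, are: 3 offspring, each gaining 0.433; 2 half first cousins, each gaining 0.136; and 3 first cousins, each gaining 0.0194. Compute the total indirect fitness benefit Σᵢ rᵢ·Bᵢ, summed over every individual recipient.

r to an offspring = 1/2 (one parent–offspring link: r = (1/2)^1 = 1/2).
r to a half first cousin = 1/16 (half first cousins share one grandparent — one path of length 4: r = (1/2)^4 = 1/16).
r to a first cousin = 1/8 (first cousins share one grandparent pair — two paths of length 4: r = 2·(1/2)^4 = 1/8).
Summing one r·B term per recipient: 3·0.5·0.433 + 2·0.0625·0.136 + 3·0.125·0.0194 = 0.673775.

0.673775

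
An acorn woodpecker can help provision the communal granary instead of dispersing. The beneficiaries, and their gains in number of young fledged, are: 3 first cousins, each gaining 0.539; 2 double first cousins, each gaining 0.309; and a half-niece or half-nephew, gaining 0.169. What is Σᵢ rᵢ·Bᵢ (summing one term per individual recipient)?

0.37775

r to a first cousin = 0.125 (first cousins share one grandparent pair — two paths of length 4: r = 2·(1/2)^4 = 1/8).
r to a double first cousin = 0.25 (double first cousins share both grandparent pairs — four paths of length 4: r = 4·(1/2)^4 = 1/4).
r to a half-niece or half-nephew = 1/8 (half-aunt/uncle↔niece/nephew: one path of length 3: r = (1/2)^3 = 1/8).
Summing one r·B term per recipient: 3·0.125·0.539 + 2·0.25·0.309 + 1·0.125·0.169 = 0.37775.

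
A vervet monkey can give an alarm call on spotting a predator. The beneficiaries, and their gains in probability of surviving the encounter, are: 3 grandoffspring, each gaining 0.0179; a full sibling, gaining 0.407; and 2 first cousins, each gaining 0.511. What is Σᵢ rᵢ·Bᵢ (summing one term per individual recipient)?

0.344675

r to a grandoffspring = 0.25 (two parent–offspring links: r = (1/2)^2 = 1/4).
r to a full sibling = 0.5 (full sibs share both parents — two paths of length 2: r = 2·(1/2)^2 = 1/2).
r to a first cousin = 1/8 (first cousins share one grandparent pair — two paths of length 4: r = 2·(1/2)^4 = 1/8).
Summing one r·B term per recipient: 3·0.25·0.0179 + 1·0.5·0.407 + 2·0.125·0.511 = 0.344675.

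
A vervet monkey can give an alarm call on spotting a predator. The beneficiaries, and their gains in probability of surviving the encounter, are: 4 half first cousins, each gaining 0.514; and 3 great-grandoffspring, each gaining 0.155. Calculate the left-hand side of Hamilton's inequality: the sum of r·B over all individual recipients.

0.186625

r to a half first cousin = 1/16 (half first cousins share one grandparent — one path of length 4: r = (1/2)^4 = 1/16).
r to a great-grandoffspring = 1/8 (three parent–offspring links: r = (1/2)^3 = 1/8).
Summing one r·B term per recipient: 4·0.0625·0.514 + 3·0.125·0.155 = 0.186625.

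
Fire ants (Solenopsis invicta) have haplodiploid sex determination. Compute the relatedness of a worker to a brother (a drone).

0.25

Her haploid brother carries none of their father's genes and a random half of their mother's genome; that half matches the maternal half of her own genome with probability 1/2: r = 1/2 · 1/2 = 1/4.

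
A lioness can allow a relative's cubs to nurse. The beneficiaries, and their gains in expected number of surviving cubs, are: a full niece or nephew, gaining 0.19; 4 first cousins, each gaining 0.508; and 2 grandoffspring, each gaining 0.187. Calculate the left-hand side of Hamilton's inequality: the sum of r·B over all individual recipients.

r to a full niece or nephew = 1/4 (full aunt/uncle↔niece/nephew: two paths of length 3 through the shared grandparent pair: r = 2·(1/2)^3 = 1/4).
r to a first cousin = 0.125 (first cousins share one grandparent pair — two paths of length 4: r = 2·(1/2)^4 = 1/8).
r to a grandoffspring = 1/4 (two parent–offspring links: r = (1/2)^2 = 1/4).
Summing one r·B term per recipient: 1·0.25·0.19 + 4·0.125·0.508 + 2·0.25·0.187 = 0.395.

0.395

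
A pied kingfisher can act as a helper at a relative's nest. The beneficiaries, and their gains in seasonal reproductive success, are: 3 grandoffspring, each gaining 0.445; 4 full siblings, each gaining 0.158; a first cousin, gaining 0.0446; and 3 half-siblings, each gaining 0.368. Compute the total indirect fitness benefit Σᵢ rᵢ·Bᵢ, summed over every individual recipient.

0.931325

r to a grandoffspring = 1/4 (two parent–offspring links: r = (1/2)^2 = 1/4).
r to a full sibling = 1/2 (full sibs share both parents — two paths of length 2: r = 2·(1/2)^2 = 1/2).
r to a first cousin = 1/8 (first cousins share one grandparent pair — two paths of length 4: r = 2·(1/2)^4 = 1/8).
r to a half-sibling = 0.25 (half-sibs share one parent — one path of length 2: r = (1/2)^2 = 1/4).
Summing one r·B term per recipient: 3·0.25·0.445 + 4·0.5·0.158 + 1·0.125·0.0446 + 3·0.25·0.368 = 0.931325.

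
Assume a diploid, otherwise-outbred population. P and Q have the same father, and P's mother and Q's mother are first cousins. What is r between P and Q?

Wright's path rule: contributions from independent ancestry routes add.
P and Q are related in two ways: half-sibs through their shared father (r = 1/4) and second cousins through their mothers (r = 1/32).
r = 1/4 + 1/32 = 9/32 = 0.28125.

0.28125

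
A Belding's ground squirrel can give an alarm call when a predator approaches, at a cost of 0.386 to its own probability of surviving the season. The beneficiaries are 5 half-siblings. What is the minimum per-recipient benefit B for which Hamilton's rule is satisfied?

r to a half-sibling = 1/4 (half-sibs share one parent — one path of length 2: r = (1/2)^2 = 1/4).
Hamilton's rule with n recipients of equal r: n·r·B > C, so B > C/(n·r) = 0.386/(5·0.25) = 0.3088.

0.3088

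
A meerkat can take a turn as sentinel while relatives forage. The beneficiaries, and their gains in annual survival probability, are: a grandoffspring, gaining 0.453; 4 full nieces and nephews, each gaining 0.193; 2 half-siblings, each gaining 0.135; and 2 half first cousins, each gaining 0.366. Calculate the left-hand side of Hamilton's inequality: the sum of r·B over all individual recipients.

0.4195

r to a grandoffspring = 1/4 (two parent–offspring links: r = (1/2)^2 = 1/4).
r to a full niece or nephew = 1/4 (full aunt/uncle↔niece/nephew: two paths of length 3 through the shared grandparent pair: r = 2·(1/2)^3 = 1/4).
r to a half-sibling = 1/4 (half-sibs share one parent — one path of length 2: r = (1/2)^2 = 1/4).
r to a half first cousin = 0.0625 (half first cousins share one grandparent — one path of length 4: r = (1/2)^4 = 1/16).
Summing one r·B term per recipient: 1·0.25·0.453 + 4·0.25·0.193 + 2·0.25·0.135 + 2·0.0625·0.366 = 0.4195.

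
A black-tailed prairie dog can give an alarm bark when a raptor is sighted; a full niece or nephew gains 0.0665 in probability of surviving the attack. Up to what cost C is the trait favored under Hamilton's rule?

r to a full niece or nephew = 0.25 (full aunt/uncle↔niece/nephew: two paths of length 3 through the shared grandparent pair: r = 2·(1/2)^3 = 1/4).
Hamilton's rule: n·r·B > C, so the trait is favored while C < n·r·B = 1·0.25·0.0665 = 0.016625.

0.016625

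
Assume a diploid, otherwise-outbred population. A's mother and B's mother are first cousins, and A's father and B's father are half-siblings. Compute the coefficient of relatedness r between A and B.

0.09375

Wright's path rule: contributions from independent ancestry routes add.
A and B are related in two ways: second cousins through their mothers (r = 1/32) and half first cousins through their fathers (r = 1/16).
r = 1/32 + 1/16 = 3/32 = 0.09375.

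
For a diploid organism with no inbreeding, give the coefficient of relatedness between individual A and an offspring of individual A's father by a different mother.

0.25

Each parent–offspring link contributes a factor of 1/2, and independent paths through distinct common ancestors add.
Half-sibs share one parent — one path of length 2: r = (1/2)^2 = 1/4.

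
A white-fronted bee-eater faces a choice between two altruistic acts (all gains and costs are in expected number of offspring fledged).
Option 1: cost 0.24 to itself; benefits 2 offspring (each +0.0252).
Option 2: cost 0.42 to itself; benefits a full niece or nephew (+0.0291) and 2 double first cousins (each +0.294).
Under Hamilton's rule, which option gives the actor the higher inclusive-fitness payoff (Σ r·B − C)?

Option 1: r to an offspring = 0.5.
Option 1: Σ r·B − C = (2·0.5·0.0252) − 0.24 = -0.2148.
Option 2: r to a full niece or nephew = 0.25.
Option 2: r to a double first cousin = 0.25.
Option 2: Σ r·B − C = (1·0.25·0.0291 + 2·0.25·0.294) − 0.42 = -0.265725.
Option 1 has the higher net inclusive-fitness payoff.

Option 1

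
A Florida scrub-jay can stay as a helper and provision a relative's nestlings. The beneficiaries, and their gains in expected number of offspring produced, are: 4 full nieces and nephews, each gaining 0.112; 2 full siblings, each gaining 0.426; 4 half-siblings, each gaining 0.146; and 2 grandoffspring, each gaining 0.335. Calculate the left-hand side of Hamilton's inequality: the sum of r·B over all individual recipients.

r to a full niece or nephew = 0.25 (full aunt/uncle↔niece/nephew: two paths of length 3 through the shared grandparent pair: r = 2·(1/2)^3 = 1/4).
r to a full sibling = 1/2 (full sibs share both parents — two paths of length 2: r = 2·(1/2)^2 = 1/2).
r to a half-sibling = 0.25 (half-sibs share one parent — one path of length 2: r = (1/2)^2 = 1/4).
r to a grandoffspring = 1/4 (two parent–offspring links: r = (1/2)^2 = 1/4).
Summing one r·B term per recipient: 4·0.25·0.112 + 2·0.5·0.426 + 4·0.25·0.146 + 2·0.25·0.335 = 0.8515.

0.8515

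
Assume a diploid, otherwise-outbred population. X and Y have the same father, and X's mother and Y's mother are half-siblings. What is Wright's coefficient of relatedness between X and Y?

0.3125

Wright's path rule: contributions from independent ancestry routes add.
X and Y are related in two ways: half-sibs through their shared father (r = 1/4) and half first cousins through their mothers (r = 1/16).
r = 1/4 + 1/16 = 0.3125.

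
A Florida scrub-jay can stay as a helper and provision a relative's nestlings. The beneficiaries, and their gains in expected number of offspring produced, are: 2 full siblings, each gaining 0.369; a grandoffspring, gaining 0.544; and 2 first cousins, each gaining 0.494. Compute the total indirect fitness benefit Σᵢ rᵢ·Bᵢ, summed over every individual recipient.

r to a full sibling = 0.5 (full sibs share both parents — two paths of length 2: r = 2·(1/2)^2 = 1/2).
r to a grandoffspring = 0.25 (two parent–offspring links: r = (1/2)^2 = 1/4).
r to a first cousin = 0.125 (first cousins share one grandparent pair — two paths of length 4: r = 2·(1/2)^4 = 1/8).
Summing one r·B term per recipient: 2·0.5·0.369 + 1·0.25·0.544 + 2·0.125·0.494 = 0.6285.

0.6285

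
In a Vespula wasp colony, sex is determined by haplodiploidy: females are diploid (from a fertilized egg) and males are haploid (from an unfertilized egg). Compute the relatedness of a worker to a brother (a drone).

0.25

Her haploid brother carries none of their father's genes and a random half of their mother's genome; that half matches the maternal half of her own genome with probability 1/2: r = 1/2 · 1/2 = 1/4.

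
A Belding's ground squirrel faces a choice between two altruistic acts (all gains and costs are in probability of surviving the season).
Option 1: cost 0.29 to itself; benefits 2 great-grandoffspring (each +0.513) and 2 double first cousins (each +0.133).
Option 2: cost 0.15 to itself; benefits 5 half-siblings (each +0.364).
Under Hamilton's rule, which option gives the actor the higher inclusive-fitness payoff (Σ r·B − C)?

Option 1: r to a great-grandoffspring = 0.125.
Option 1: r to a double first cousin = 0.25.
Option 1: Σ r·B − C = (2·0.125·0.513 + 2·0.25·0.133) − 0.29 = -0.09525.
Option 2: r to a half-sibling = 0.25.
Option 2: Σ r·B − C = (5·0.25·0.364) − 0.15 = 0.305.
Option 2 has the higher net inclusive-fitness payoff.

Option 2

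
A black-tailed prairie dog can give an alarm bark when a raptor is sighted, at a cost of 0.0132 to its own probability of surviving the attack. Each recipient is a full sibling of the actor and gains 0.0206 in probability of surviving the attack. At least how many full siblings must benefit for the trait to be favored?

2

r to a full sibling = 1/2 (full sibs share both parents — two paths of length 2: r = 2·(1/2)^2 = 1/2).
Hamilton's rule: n·r·B > C  ⇒  n > C/(r·B) = 0.0132/(0.5·0.0206) = 1.282.
The smallest integer exceeding 1.282 is 2.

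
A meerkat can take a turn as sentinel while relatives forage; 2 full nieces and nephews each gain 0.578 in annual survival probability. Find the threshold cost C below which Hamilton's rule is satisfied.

r to a full niece or nephew = 0.25 (full aunt/uncle↔niece/nephew: two paths of length 3 through the shared grandparent pair: r = 2·(1/2)^3 = 1/4).
Hamilton's rule: n·r·B > C, so the trait is favored while C < n·r·B = 2·0.25·0.578 = 0.289.

0.289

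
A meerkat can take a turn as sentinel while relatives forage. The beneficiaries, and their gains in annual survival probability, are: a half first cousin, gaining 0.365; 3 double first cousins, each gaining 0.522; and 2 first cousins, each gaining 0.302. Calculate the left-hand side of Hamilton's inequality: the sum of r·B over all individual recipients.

0.4898125

r to a half first cousin = 1/16 (half first cousins share one grandparent — one path of length 4: r = (1/2)^4 = 1/16).
r to a double first cousin = 1/4 (double first cousins share both grandparent pairs — four paths of length 4: r = 4·(1/2)^4 = 1/4).
r to a first cousin = 0.125 (first cousins share one grandparent pair — two paths of length 4: r = 2·(1/2)^4 = 1/8).
Summing one r·B term per recipient: 1·0.0625·0.365 + 3·0.25·0.522 + 2·0.125·0.302 = 0.4898125.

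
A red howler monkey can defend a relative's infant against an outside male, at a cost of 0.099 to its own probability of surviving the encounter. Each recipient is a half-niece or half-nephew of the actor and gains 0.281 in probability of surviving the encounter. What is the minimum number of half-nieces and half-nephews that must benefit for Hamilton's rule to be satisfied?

3

r to a half-niece or half-nephew = 1/8 (half-aunt/uncle↔niece/nephew: one path of length 3: r = (1/2)^3 = 1/8).
Hamilton's rule: n·r·B > C  ⇒  n > C/(r·B) = 0.099/(0.125·0.281) = 2.819.
The smallest integer exceeding 2.819 is 3.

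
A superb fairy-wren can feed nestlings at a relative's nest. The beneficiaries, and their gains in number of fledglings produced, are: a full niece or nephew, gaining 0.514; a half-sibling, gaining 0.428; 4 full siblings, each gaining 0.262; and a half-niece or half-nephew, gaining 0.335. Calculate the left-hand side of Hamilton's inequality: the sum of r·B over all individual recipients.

r to a full niece or nephew = 1/4 (full aunt/uncle↔niece/nephew: two paths of length 3 through the shared grandparent pair: r = 2·(1/2)^3 = 1/4).
r to a half-sibling = 1/4 (half-sibs share one parent — one path of length 2: r = (1/2)^2 = 1/4).
r to a full sibling = 0.5 (full sibs share both parents — two paths of length 2: r = 2·(1/2)^2 = 1/2).
r to a half-niece or half-nephew = 0.125 (half-aunt/uncle↔niece/nephew: one path of length 3: r = (1/2)^3 = 1/8).
Summing one r·B term per recipient: 1·0.25·0.514 + 1·0.25·0.428 + 4·0.5·0.262 + 1·0.125·0.335 = 0.801375.

0.801375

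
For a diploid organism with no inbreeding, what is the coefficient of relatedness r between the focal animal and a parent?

One parent–offspring link: r = (1/2)^1 = 1/2.

0.5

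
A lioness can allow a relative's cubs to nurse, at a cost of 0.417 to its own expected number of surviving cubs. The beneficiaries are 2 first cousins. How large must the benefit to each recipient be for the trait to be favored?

r to a first cousin = 1/8 (first cousins share one grandparent pair — two paths of length 4: r = 2·(1/2)^4 = 1/8).
Hamilton's rule with n recipients of equal r: n·r·B > C, so B > C/(n·r) = 0.417/(2·0.125) = 1.668.

1.668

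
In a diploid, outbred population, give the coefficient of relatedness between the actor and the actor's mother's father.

0.25

Each parent–offspring link contributes a factor of 1/2, and independent paths through distinct common ancestors add.
Two parent–offspring links: r = (1/2)^2 = 1/4.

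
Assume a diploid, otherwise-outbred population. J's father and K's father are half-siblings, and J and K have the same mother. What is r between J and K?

0.3125

With two independent routes of shared ancestry, r is the sum of the two contributions.
J and K are related in two ways: half first cousins through their fathers (r = 1/16) and half-sibs through their shared mother (r = 1/4).
r = 1/16 + 1/4 = 0.3125.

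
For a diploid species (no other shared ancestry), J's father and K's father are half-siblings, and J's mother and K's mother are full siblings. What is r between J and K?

Relatedness sums over independent paths through distinct common ancestors.
J and K are related in two ways: half first cousins through their fathers (r = 1/16) and first cousins through their mothers (r = 1/8).
r = 1/16 + 1/8 = 0.1875.

0.1875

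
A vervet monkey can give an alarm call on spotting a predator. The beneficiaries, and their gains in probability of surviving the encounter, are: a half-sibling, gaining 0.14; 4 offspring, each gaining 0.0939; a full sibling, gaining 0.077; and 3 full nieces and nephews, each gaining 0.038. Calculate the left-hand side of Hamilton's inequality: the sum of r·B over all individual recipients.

0.2898

r to a half-sibling = 0.25 (half-sibs share one parent — one path of length 2: r = (1/2)^2 = 1/4).
r to an offspring = 0.5 (one parent–offspring link: r = (1/2)^1 = 1/2).
r to a full sibling = 1/2 (full sibs share both parents — two paths of length 2: r = 2·(1/2)^2 = 1/2).
r to a full niece or nephew = 0.25 (full aunt/uncle↔niece/nephew: two paths of length 3 through the shared grandparent pair: r = 2·(1/2)^3 = 1/4).
Summing one r·B term per recipient: 1·0.25·0.14 + 4·0.5·0.0939 + 1·0.5·0.077 + 3·0.25·0.038 = 0.2898.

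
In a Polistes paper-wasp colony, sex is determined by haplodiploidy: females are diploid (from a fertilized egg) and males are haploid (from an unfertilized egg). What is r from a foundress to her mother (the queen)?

0.5

One meiotic link between diploid queen and diploid daughter: r = 1/2.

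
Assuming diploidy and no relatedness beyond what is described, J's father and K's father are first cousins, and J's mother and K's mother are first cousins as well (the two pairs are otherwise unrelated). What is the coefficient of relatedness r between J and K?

0.0625

With two independent routes of shared ancestry, r is the sum of the two contributions.
J and K are related in two ways: second cousins through their fathers (r = 1/32) and second cousins through their mothers (r = 1/32).
r = 1/32 + 1/32 = 0.0625.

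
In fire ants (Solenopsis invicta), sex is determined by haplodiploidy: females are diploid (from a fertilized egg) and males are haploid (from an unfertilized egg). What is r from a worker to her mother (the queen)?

0.5

One meiotic link between diploid queen and diploid daughter: r = 1/2.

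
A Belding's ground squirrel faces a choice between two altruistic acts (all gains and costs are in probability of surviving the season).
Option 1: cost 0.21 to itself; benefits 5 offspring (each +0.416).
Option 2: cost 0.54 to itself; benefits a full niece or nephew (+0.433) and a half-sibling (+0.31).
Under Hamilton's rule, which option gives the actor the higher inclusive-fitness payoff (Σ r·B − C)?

Option 1

Option 1: r to an offspring = 0.5.
Option 1: Σ r·B − C = (5·0.5·0.416) − 0.21 = 0.83.
Option 2: r to a full niece or nephew = 0.25.
Option 2: r to a half-sibling = 0.25.
Option 2: Σ r·B − C = (1·0.25·0.433 + 1·0.25·0.31) − 0.54 = -0.35425.
Option 1 has the higher net inclusive-fitness payoff.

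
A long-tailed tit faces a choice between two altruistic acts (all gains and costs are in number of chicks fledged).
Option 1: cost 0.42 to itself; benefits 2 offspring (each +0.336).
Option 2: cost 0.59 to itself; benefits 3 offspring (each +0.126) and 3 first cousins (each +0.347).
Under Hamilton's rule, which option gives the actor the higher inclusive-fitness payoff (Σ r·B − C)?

Option 1

Option 1: r to an offspring = 0.5.
Option 1: Σ r·B − C = (2·0.5·0.336) − 0.42 = -0.084.
Option 2: r to an offspring = 0.5.
Option 2: r to a first cousin = 0.125.
Option 2: Σ r·B − C = (3·0.5·0.126 + 3·0.125·0.347) − 0.59 = -0.270875.
Option 1 has the higher net inclusive-fitness payoff.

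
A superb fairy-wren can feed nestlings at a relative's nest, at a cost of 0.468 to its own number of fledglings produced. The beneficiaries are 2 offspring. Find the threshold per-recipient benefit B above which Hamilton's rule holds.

0.468

r to an offspring = 1/2 (one parent–offspring link: r = (1/2)^1 = 1/2).
Hamilton's rule with n recipients of equal r: n·r·B > C, so B > C/(n·r) = 0.468/(2·0.5) = 0.468.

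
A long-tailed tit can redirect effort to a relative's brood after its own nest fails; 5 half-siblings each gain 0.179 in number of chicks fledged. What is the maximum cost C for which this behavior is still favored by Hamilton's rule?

0.22375

r to a half-sibling = 0.25 (half-sibs share one parent — one path of length 2: r = (1/2)^2 = 1/4).
Hamilton's rule: n·r·B > C, so the trait is favored while C < n·r·B = 5·0.25·0.179 = 0.22375.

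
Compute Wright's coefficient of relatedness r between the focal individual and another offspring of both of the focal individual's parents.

0.5

Each parent–offspring link contributes a factor of 1/2, and independent paths through distinct common ancestors add.
Full sibs share both parents — two paths of length 2: r = 2·(1/2)^2 = 1/2.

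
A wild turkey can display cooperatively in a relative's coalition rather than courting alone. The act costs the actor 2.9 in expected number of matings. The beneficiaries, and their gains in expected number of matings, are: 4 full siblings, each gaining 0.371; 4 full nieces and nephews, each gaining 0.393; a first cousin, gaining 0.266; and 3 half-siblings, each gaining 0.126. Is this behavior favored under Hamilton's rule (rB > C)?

Hamilton's rule: the trait is favored when the sum of r·B over every recipient exceeds the actor's cost C.
r to a full sibling = 0.5 (full sibs share both parents — two paths of length 2: r = 2·(1/2)^2 = 1/2).
r to a full niece or nephew = 1/4 (full aunt/uncle↔niece/nephew: two paths of length 3 through the shared grandparent pair: r = 2·(1/2)^3 = 1/4).
r to a first cousin = 1/8 (first cousins share one grandparent pair — two paths of length 4: r = 2·(1/2)^4 = 1/8).
r to a half-sibling = 0.25 (half-sibs share one parent — one path of length 2: r = (1/2)^2 = 1/4).
Summing one r·B term per recipient: 4·0.5·0.371 + 4·0.25·0.393 + 1·0.125·0.266 + 3·0.25·0.126 = 1.26275.
1.26275 < 2.9: the indirect benefit is less than the cost.

No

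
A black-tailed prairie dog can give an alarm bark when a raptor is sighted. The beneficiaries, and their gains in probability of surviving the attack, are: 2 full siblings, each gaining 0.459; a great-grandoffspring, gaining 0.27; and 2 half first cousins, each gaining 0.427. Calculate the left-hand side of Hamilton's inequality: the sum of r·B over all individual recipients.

0.546125

r to a full sibling = 1/2 (full sibs share both parents — two paths of length 2: r = 2·(1/2)^2 = 1/2).
r to a great-grandoffspring = 1/8 (three parent–offspring links: r = (1/2)^3 = 1/8).
r to a half first cousin = 0.0625 (half first cousins share one grandparent — one path of length 4: r = (1/2)^4 = 1/16).
Summing one r·B term per recipient: 2·0.5·0.459 + 1·0.125·0.27 + 2·0.0625·0.427 = 0.546125.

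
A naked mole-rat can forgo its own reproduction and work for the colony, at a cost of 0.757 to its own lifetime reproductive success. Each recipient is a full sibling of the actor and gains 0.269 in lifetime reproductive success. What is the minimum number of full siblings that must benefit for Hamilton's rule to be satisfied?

r to a full sibling = 0.5 (full sibs share both parents — two paths of length 2: r = 2·(1/2)^2 = 1/2).
Hamilton's rule: n·r·B > C  ⇒  n > C/(r·B) = 0.757/(0.5·0.269) = 5.628.
The smallest integer exceeding 5.628 is 6.

6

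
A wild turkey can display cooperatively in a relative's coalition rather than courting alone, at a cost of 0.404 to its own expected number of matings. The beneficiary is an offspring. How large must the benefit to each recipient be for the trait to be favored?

r to an offspring = 0.5 (one parent–offspring link: r = (1/2)^1 = 1/2).
Hamilton's rule with n recipients of equal r: n·r·B > C, so B > C/(n·r) = 0.404/(1·0.5) = 0.808.

0.808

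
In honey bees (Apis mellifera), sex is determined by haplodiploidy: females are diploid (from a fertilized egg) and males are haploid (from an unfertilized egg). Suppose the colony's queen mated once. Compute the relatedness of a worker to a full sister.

0.75

Haplodiploid full sisters inherit their father's entire haploid genome identically (contributing 1/2) and on average half of their mother's contribution (1/2 · 1/2 = 1/4); r = 1/2 + 1/4 = 3/4.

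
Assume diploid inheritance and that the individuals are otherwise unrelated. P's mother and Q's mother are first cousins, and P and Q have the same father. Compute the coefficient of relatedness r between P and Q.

With two independent routes of shared ancestry, r is the sum of the two contributions.
P and Q are related in two ways: second cousins through their mothers (r = 1/32) and half-sibs through their shared father (r = 1/4).
r = 1/32 + 1/4 = 9/32 = 0.28125.

0.28125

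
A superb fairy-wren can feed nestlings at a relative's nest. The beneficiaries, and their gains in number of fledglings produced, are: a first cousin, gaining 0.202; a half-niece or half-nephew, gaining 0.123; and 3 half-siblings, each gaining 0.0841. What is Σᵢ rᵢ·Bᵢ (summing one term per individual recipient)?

r to a first cousin = 1/8 (first cousins share one grandparent pair — two paths of length 4: r = 2·(1/2)^4 = 1/8).
r to a half-niece or half-nephew = 1/8 (half-aunt/uncle↔niece/nephew: one path of length 3: r = (1/2)^3 = 1/8).
r to a half-sibling = 1/4 (half-sibs share one parent — one path of length 2: r = (1/2)^2 = 1/4).
Summing one r·B term per recipient: 1·0.125·0.202 + 1·0.125·0.123 + 3·0.25·0.0841 = 0.1037.

0.1037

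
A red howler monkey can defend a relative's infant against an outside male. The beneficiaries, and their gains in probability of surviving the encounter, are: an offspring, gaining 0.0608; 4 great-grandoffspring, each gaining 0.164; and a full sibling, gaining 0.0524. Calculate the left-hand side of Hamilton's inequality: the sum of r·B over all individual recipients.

r to an offspring = 0.5 (one parent–offspring link: r = (1/2)^1 = 1/2).
r to a great-grandoffspring = 0.125 (three parent–offspring links: r = (1/2)^3 = 1/8).
r to a full sibling = 1/2 (full sibs share both parents — two paths of length 2: r = 2·(1/2)^2 = 1/2).
Summing one r·B term per recipient: 1·0.5·0.0608 + 4·0.125·0.164 + 1·0.5·0.0524 = 0.1386.

0.1386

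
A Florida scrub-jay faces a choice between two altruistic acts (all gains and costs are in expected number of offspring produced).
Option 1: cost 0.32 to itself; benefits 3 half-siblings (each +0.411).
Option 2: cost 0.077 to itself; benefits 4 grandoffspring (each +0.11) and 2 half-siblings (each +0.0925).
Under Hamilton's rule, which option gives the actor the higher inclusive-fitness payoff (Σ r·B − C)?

Option 1: r to a half-sibling = 0.25.
Option 1: Σ r·B − C = (3·0.25·0.411) − 0.32 = -0.01175.
Option 2: r to a grandoffspring = 0.25.
Option 2: r to a half-sibling = 0.25.
Option 2: Σ r·B − C = (4·0.25·0.11 + 2·0.25·0.0925) − 0.077 = 0.07925.
Option 2 has the higher net inclusive-fitness payoff.

Option 2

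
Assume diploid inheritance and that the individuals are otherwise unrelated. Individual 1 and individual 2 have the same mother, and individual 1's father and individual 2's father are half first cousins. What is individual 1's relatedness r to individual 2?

Relatedness sums over independent paths through distinct common ancestors.
Individual 1 and individual 2 are related in two ways: half-sibs through their shared mother (r = 1/4) and half second cousins through their fathers (r = 1/64).
r = 1/4 + 1/64 = 17/64 = 0.265625.

0.265625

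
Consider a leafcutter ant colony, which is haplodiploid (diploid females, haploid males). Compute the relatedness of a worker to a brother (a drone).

0.25

Her haploid brother carries none of their father's genes and a random half of their mother's genome; that half matches the maternal half of her own genome with probability 1/2: r = 1/2 · 1/2 = 1/4.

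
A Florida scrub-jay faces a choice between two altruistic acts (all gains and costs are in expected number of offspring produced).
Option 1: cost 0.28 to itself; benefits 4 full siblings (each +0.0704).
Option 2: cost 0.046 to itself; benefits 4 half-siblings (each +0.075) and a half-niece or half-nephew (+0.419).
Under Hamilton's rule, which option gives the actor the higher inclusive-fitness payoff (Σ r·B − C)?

Option 2

Option 1: r to a full sibling = 0.5.
Option 1: Σ r·B − C = (4·0.5·0.0704) − 0.28 = -0.1392.
Option 2: r to a half-sibling = 0.25.
Option 2: r to a half-niece or half-nephew = 0.125.
Option 2: Σ r·B − C = (4·0.25·0.075 + 1·0.125·0.419) − 0.046 = 0.081375.
Option 2 has the higher net inclusive-fitness payoff.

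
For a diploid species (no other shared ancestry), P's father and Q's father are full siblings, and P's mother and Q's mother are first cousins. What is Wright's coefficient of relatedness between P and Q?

0.15625

Relatedness sums over independent paths through distinct common ancestors.
P and Q are related in two ways: first cousins through their fathers (r = 1/8) and second cousins through their mothers (r = 1/32).
r = 1/8 + 1/32 = 5/32 = 0.15625.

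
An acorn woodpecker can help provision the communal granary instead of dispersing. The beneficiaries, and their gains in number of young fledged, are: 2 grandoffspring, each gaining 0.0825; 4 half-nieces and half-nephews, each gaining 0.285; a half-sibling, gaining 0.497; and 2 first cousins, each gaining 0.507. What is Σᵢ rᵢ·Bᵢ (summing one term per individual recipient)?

r to a grandoffspring = 1/4 (two parent–offspring links: r = (1/2)^2 = 1/4).
r to a half-niece or half-nephew = 0.125 (half-aunt/uncle↔niece/nephew: one path of length 3: r = (1/2)^3 = 1/8).
r to a half-sibling = 1/4 (half-sibs share one parent — one path of length 2: r = (1/2)^2 = 1/4).
r to a first cousin = 0.125 (first cousins share one grandparent pair — two paths of length 4: r = 2·(1/2)^4 = 1/8).
Summing one r·B term per recipient: 2·0.25·0.0825 + 4·0.125·0.285 + 1·0.25·0.497 + 2·0.125·0.507 = 0.43475.

0.43475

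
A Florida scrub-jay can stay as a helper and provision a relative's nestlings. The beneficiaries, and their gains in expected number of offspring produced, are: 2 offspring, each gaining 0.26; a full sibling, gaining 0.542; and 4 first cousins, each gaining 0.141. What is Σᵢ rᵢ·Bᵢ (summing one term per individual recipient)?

r to an offspring = 0.5 (one parent–offspring link: r = (1/2)^1 = 1/2).
r to a full sibling = 1/2 (full sibs share both parents — two paths of length 2: r = 2·(1/2)^2 = 1/2).
r to a first cousin = 0.125 (first cousins share one grandparent pair — two paths of length 4: r = 2·(1/2)^4 = 1/8).
Summing one r·B term per recipient: 2·0.5·0.26 + 1·0.5·0.542 + 4·0.125·0.141 = 0.6015.

0.6015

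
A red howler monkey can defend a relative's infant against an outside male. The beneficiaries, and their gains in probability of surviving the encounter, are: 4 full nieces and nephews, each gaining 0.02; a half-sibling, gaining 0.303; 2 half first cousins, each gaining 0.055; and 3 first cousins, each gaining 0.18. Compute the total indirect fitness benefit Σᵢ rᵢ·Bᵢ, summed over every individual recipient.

r to a full niece or nephew = 1/4 (full aunt/uncle↔niece/nephew: two paths of length 3 through the shared grandparent pair: r = 2·(1/2)^3 = 1/4).
r to a half-sibling = 1/4 (half-sibs share one parent — one path of length 2: r = (1/2)^2 = 1/4).
r to a half first cousin = 0.0625 (half first cousins share one grandparent — one path of length 4: r = (1/2)^4 = 1/16).
r to a first cousin = 1/8 (first cousins share one grandparent pair — two paths of length 4: r = 2·(1/2)^4 = 1/8).
Summing one r·B term per recipient: 4·0.25·0.02 + 1·0.25·0.303 + 2·0.0625·0.055 + 3·0.125·0.18 = 0.170125.

0.170125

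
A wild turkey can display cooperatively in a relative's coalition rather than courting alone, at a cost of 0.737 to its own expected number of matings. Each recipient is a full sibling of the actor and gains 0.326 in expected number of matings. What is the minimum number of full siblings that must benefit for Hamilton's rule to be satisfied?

r to a full sibling = 1/2 (full sibs share both parents — two paths of length 2: r = 2·(1/2)^2 = 1/2).
Hamilton's rule: n·r·B > C  ⇒  n > C/(r·B) = 0.737/(0.5·0.326) = 4.521.
The smallest integer exceeding 4.521 is 5.

5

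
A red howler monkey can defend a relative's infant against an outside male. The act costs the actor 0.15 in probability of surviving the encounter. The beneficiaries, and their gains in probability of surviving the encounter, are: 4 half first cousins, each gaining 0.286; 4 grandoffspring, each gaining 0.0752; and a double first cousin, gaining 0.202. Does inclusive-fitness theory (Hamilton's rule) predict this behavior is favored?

Hamilton's rule: the trait is favored when the sum of r·B over every recipient exceeds the actor's cost C.
r to a half first cousin = 1/16 (half first cousins share one grandparent — one path of length 4: r = (1/2)^4 = 1/16).
r to a grandoffspring = 1/4 (two parent–offspring links: r = (1/2)^2 = 1/4).
r to a double first cousin = 1/4 (double first cousins share both grandparent pairs — four paths of length 4: r = 4·(1/2)^4 = 1/4).
Summing one r·B term per recipient: 4·0.0625·0.286 + 4·0.25·0.0752 + 1·0.25·0.202 = 0.1972.
0.1972 > 0.15: the indirect benefit exceeds the cost.

Yes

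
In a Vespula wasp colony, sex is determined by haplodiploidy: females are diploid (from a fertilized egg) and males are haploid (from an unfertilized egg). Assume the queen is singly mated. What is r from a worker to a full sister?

0.75

Haplodiploid full sisters inherit their father's entire haploid genome identically (contributing 1/2) and on average half of their mother's contribution (1/2 · 1/2 = 1/4); r = 1/2 + 1/4 = 3/4.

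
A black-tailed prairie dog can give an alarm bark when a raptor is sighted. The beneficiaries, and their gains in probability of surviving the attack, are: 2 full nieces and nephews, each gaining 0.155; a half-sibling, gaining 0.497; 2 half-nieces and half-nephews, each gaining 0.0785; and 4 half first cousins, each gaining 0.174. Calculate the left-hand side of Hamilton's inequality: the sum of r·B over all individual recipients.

r to a full niece or nephew = 1/4 (full aunt/uncle↔niece/nephew: two paths of length 3 through the shared grandparent pair: r = 2·(1/2)^3 = 1/4).
r to a half-sibling = 0.25 (half-sibs share one parent — one path of length 2: r = (1/2)^2 = 1/4).
r to a half-niece or half-nephew = 0.125 (half-aunt/uncle↔niece/nephew: one path of length 3: r = (1/2)^3 = 1/8).
r to a half first cousin = 0.0625 (half first cousins share one grandparent — one path of length 4: r = (1/2)^4 = 1/16).
Summing one r·B term per recipient: 2·0.25·0.155 + 1·0.25·0.497 + 2·0.125·0.0785 + 4·0.0625·0.174 = 0.264875.

0.264875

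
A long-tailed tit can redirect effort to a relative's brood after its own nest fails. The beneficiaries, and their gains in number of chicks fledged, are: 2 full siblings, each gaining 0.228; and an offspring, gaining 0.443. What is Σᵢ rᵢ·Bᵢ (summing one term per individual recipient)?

0.4495

r to a full sibling = 1/2 (full sibs share both parents — two paths of length 2: r = 2·(1/2)^2 = 1/2).
r to an offspring = 0.5 (one parent–offspring link: r = (1/2)^1 = 1/2).
Summing one r·B term per recipient: 2·0.5·0.228 + 1·0.5·0.443 = 0.4495.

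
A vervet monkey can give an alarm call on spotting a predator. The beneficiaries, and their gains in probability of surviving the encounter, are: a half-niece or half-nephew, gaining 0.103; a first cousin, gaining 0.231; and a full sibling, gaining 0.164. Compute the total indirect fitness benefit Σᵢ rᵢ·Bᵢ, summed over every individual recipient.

0.12375

r to a half-niece or half-nephew = 1/8 (half-aunt/uncle↔niece/nephew: one path of length 3: r = (1/2)^3 = 1/8).
r to a first cousin = 1/8 (first cousins share one grandparent pair — two paths of length 4: r = 2·(1/2)^4 = 1/8).
r to a full sibling = 0.5 (full sibs share both parents — two paths of length 2: r = 2·(1/2)^2 = 1/2).
Summing one r·B term per recipient: 1·0.125·0.103 + 1·0.125·0.231 + 1·0.5·0.164 = 0.12375.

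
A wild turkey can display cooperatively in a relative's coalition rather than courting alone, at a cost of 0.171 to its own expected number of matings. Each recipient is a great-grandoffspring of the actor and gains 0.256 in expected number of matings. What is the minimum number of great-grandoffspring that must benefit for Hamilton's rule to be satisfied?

r to a great-grandoffspring = 1/8 (three parent–offspring links: r = (1/2)^3 = 1/8).
Hamilton's rule: n·r·B > C  ⇒  n > C/(r·B) = 0.171/(0.125·0.256) = 5.344.
The smallest integer exceeding 5.344 is 6.

6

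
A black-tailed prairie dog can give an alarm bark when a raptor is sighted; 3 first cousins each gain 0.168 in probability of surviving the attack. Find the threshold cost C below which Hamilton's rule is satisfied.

r to a first cousin = 1/8 (first cousins share one grandparent pair — two paths of length 4: r = 2·(1/2)^4 = 1/8).
Hamilton's rule: n·r·B > C, so the trait is favored while C < n·r·B = 3·0.125·0.168 = 0.063.

0.063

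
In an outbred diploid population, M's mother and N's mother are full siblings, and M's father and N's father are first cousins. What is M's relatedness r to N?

0.15625

Relatedness sums over independent paths through distinct common ancestors.
M and N are related in two ways: first cousins through their mothers (r = 1/8) and second cousins through their fathers (r = 1/32).
r = 1/8 + 1/32 = 0.15625.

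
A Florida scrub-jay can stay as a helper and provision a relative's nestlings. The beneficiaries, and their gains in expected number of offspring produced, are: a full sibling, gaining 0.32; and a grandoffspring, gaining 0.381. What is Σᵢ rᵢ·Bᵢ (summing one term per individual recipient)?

0.25525

r to a full sibling = 1/2 (full sibs share both parents — two paths of length 2: r = 2·(1/2)^2 = 1/2).
r to a grandoffspring = 0.25 (two parent–offspring links: r = (1/2)^2 = 1/4).
Summing one r·B term per recipient: 1·0.5·0.32 + 1·0.25·0.381 = 0.25525.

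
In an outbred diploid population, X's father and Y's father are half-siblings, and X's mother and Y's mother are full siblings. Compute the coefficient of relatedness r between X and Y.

0.1875

With two independent routes of shared ancestry, r is the sum of the two contributions.
X and Y are related in two ways: half first cousins through their fathers (r = 1/16) and first cousins through their mothers (r = 1/8).
r = 1/16 + 1/8 = 0.1875.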